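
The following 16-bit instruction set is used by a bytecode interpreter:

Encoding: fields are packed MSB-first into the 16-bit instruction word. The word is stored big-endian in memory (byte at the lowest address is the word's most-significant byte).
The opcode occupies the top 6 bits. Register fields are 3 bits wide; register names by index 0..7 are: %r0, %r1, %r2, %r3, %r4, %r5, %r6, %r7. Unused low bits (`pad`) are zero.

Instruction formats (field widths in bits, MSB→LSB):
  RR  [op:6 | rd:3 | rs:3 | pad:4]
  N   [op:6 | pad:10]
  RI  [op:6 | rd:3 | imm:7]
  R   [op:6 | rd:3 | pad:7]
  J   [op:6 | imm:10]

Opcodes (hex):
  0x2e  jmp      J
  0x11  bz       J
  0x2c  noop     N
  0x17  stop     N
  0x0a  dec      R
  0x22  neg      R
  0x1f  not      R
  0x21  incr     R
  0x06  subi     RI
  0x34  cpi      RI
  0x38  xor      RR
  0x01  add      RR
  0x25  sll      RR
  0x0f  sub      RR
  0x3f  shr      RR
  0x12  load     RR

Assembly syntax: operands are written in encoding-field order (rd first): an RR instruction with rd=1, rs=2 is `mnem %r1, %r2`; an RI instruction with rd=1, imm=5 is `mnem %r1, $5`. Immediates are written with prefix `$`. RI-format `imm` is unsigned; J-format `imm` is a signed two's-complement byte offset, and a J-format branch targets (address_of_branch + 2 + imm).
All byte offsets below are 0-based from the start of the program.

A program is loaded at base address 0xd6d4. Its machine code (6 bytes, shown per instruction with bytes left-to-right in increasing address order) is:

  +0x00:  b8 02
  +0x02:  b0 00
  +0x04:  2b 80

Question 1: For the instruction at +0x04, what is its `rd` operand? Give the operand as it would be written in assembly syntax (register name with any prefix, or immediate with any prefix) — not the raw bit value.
%r7

off 0x04: read 2b 80 as big → 0x2b80
  opcode bits[15:10]=0xa: dec/R
  [9:7] rd=7 = %r7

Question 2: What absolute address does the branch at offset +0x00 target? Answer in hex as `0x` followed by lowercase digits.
0xd6d8

off 0x00: read b8 02 as big → 0xb802
  op=0xb802>>10=0x2e ⇒ jmp (J)
  imm: (w>>0)&0x3ff=0x2 → $2
  target = base 0xd6d4 + off 0x00 + 2 + imm 2 = 0xd6d8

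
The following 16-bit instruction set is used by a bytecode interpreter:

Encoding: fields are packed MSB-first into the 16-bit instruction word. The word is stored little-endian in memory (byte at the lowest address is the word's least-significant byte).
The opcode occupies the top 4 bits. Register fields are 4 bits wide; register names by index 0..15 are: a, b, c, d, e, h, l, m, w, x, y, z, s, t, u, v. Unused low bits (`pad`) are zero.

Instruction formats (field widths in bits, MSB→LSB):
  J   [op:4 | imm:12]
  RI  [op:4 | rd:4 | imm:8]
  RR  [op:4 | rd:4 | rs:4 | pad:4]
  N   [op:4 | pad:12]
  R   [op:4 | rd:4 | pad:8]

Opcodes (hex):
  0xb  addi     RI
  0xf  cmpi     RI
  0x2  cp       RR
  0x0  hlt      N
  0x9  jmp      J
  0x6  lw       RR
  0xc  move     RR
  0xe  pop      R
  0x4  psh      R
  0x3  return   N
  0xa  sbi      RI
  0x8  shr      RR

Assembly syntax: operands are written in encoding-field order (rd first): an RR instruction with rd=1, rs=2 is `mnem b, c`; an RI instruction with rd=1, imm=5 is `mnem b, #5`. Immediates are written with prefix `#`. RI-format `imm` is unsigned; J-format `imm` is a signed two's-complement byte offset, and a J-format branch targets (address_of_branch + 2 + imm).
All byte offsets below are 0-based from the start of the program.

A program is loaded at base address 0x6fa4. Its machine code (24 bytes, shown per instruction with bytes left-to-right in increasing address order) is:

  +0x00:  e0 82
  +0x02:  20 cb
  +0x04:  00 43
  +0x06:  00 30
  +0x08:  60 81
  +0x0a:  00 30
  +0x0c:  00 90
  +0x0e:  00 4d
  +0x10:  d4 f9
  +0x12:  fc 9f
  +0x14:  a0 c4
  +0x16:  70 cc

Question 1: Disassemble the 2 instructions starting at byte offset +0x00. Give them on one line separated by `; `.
shr c, u; move z, c

@+00  little-endian(e0 82) = 0x82e0
  opcode bits[15:12]=0x8: shr/RR
  rd: (w>>8)&0xf=0x2 → c
  rs: (w>>4)&0xf=0xe → u
@+02  little-endian(20 cb) = 0xcb20
  opcode bits[15:12]=0xc: move/RR
  rd: (w>>8)&0xf=0xb → z
  rs: (w>>4)&0xf=0x2 → c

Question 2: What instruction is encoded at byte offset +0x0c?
jmp #0

+0x0c: 00 90 ⇒ word 0x9000 (little)
  top 4b → 0x9 → jmp [J]
  [11:0] imm=0 = #0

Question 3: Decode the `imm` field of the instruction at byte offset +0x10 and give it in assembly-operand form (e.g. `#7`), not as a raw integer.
#212

@+10  little-endian(d4 f9) = 0xf9d4
  top 4b → 0xf → cmpi [RI]
  rd: (w>>8)&0xf=0x9 → x
  imm: (w>>0)&0xff=0xd4 → #212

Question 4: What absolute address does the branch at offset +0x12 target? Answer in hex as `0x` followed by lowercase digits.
[12] fc 9f → 0x9ffc
  opcode bits[15:12]=0x9: jmp/J
  imm: (w>>0)&0xfff=0xffc (s12→-4) → #-4
  target = base 0x6fa4 + off 0x12 + 2 + imm -4 = 0x6fb4

0x6fb4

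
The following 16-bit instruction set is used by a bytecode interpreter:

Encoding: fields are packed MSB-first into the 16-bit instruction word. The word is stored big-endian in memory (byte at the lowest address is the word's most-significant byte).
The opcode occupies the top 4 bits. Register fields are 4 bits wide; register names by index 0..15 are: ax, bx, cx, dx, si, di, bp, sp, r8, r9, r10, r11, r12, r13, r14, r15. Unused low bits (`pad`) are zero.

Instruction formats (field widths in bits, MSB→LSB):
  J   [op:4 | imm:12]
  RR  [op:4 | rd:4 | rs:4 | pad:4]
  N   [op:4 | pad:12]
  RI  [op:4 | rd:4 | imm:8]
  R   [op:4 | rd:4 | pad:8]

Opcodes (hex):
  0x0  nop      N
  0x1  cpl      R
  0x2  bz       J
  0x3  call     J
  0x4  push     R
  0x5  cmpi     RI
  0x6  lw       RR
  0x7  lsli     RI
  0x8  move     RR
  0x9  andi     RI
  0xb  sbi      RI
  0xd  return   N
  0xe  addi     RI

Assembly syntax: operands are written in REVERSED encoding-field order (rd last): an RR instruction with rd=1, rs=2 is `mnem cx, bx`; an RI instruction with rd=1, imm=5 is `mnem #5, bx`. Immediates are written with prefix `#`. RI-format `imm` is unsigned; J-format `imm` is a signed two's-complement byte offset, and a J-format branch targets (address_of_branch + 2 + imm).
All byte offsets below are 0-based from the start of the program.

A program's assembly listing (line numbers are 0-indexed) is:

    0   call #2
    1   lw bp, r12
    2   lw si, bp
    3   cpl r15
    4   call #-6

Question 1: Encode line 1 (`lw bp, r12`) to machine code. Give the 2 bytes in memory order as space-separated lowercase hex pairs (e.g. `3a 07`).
line 1 (lw): pack op=0x6:4|rd=12:4|rs=6:4|pad=0:4 = 0x6c60; big→ 6c 60

6c 60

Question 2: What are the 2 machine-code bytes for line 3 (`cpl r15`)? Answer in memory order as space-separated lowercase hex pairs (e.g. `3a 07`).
1f 00

line 3 (cpl): pack op=0x1:4|rd=15:4|pad=0:8 = 0x1f00; big→ 1f 00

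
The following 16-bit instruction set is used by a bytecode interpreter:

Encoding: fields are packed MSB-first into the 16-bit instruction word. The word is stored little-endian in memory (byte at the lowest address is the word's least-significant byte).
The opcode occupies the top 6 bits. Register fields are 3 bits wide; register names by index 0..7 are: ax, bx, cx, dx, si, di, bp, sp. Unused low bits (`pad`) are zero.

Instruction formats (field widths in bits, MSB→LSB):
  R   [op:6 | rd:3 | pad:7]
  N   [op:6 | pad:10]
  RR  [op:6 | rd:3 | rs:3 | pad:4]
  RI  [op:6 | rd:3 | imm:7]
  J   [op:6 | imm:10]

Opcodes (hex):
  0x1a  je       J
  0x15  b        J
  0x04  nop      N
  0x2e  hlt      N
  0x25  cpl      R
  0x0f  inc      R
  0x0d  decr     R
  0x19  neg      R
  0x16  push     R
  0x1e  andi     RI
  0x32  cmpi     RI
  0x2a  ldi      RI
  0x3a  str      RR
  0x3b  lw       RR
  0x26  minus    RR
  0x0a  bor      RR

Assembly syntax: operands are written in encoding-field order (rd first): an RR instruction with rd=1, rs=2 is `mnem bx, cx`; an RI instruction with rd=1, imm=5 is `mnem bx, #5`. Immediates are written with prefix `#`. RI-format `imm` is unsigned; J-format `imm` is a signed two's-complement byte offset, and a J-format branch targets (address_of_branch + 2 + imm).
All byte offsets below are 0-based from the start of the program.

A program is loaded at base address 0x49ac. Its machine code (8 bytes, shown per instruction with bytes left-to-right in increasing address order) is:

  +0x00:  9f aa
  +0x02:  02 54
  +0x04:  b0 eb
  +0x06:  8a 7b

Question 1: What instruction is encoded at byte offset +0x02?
b #2

@+02  little-endian(02 54) = 0x5402
  top 6b → 0x15 → b [J]
  imm@[9:0]=0x2 ⇒ #2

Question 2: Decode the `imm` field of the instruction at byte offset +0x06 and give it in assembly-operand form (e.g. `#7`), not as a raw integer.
#10

@+06  little-endian(8a 7b) = 0x7b8a
  opcode bits[15:10]=0x1e: andi/RI
  rd@[9:7]=0x7 ⇒ sp
  imm@[6:0]=0xa ⇒ #10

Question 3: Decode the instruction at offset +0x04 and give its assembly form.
str sp, dx

off 0x04: read b0 eb as little → 0xebb0
  top 6b → 0x3a → str [RR]
  rd@[9:7]=0x7 ⇒ sp
  rs@[6:4]=0x3 ⇒ dx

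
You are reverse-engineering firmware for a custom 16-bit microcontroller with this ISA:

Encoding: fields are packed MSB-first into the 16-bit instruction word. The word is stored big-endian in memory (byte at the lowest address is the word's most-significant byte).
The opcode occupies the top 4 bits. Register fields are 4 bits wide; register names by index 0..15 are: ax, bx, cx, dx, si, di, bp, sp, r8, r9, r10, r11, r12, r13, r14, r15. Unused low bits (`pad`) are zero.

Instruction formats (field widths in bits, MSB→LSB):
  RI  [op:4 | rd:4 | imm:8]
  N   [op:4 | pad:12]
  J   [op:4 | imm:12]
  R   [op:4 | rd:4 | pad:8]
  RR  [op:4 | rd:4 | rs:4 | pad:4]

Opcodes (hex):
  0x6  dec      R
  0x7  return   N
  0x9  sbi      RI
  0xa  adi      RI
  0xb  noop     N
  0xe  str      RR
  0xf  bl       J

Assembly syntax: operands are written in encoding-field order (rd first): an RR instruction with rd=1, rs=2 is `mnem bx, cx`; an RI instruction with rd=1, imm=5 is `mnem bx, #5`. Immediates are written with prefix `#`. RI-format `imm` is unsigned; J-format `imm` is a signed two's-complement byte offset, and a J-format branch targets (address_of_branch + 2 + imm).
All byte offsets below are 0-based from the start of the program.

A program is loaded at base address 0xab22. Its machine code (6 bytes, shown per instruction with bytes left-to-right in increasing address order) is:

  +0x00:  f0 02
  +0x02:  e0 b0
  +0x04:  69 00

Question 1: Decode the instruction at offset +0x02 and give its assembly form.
@+02  big-endian(e0 b0) = 0xe0b0
  op=0xe0b0>>12=0xe ⇒ str (RR)
  rd: (w>>8)&0xf=0x0 → ax
  rs: (w>>4)&0xf=0xb → r11

str ax, r11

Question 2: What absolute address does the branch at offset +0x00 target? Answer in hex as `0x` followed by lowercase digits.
off 0x00: read f0 02 as big → 0xf002
  top 4b → 0xf → bl [J]
  imm: (w>>0)&0xfff=0x2 → #2
  target = base 0xab22 + off 0x00 + 2 + imm 2 = 0xab26

0xab26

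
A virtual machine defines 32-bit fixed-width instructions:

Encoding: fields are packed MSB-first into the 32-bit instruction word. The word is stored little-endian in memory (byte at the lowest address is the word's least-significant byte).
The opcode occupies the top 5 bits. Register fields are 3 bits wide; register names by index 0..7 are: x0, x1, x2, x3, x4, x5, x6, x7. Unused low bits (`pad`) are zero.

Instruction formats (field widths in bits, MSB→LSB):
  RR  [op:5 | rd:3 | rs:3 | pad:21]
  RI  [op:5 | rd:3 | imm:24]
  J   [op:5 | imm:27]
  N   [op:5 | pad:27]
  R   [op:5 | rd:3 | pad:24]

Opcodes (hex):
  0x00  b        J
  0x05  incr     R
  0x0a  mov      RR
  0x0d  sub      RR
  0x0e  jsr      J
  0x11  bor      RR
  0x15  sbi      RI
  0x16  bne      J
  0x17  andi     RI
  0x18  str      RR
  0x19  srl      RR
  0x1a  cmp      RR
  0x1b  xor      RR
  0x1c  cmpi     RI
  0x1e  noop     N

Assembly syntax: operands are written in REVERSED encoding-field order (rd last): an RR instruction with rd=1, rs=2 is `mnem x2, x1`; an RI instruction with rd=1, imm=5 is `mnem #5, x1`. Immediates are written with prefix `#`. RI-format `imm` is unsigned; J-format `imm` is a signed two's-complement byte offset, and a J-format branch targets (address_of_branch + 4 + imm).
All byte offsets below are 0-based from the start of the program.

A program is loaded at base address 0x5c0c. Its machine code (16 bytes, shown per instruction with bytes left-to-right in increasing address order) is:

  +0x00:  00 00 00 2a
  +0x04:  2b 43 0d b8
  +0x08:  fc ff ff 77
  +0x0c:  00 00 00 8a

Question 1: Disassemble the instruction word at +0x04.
andi #869163, x0

@+04  little-endian(2b 43 0d b8) = 0xb80d432b
  top 5b → 0x17 → andi [RI]
  [26:24] rd=0 = x0
  [23:0] imm=869163 = #869163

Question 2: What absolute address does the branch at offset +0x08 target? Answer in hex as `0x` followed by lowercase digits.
0x5c14

[08] fc ff ff 77 → 0x77fffffc
  opcode bits[31:27]=0xe: jsr/J
  imm@[26:0]=0x7fffffc (s27→-4) ⇒ #-4
  target = base 0x5c0c + off 0x08 + 4 + imm -4 = 0x5c14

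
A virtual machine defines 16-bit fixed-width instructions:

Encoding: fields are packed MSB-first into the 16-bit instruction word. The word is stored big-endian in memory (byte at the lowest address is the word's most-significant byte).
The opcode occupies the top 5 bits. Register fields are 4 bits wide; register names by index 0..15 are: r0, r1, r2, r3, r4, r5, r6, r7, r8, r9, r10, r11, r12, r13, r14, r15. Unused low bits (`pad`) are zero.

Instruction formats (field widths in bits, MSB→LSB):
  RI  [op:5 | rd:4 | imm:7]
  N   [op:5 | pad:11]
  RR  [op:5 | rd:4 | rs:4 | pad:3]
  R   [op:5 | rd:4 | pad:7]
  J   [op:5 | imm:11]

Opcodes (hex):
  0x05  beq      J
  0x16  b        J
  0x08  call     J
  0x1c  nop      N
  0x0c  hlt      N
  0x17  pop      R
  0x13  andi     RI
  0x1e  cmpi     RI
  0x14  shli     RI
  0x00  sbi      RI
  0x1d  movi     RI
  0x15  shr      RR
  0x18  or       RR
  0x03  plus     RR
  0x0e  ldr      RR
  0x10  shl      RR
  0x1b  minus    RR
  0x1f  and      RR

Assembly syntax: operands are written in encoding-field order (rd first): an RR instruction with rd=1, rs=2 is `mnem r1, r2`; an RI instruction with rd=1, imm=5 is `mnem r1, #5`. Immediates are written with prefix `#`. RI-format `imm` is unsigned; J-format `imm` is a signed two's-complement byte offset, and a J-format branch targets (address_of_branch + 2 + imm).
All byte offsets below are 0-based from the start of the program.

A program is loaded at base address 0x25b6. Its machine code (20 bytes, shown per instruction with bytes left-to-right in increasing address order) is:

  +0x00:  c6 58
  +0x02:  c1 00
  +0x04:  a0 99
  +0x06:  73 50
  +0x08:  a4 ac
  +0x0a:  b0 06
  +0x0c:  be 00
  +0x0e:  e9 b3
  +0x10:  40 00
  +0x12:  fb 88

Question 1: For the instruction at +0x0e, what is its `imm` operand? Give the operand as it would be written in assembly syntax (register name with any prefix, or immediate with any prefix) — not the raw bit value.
#51

@+0e  big-endian(e9 b3) = 0xe9b3
  opcode bits[15:11]=0x1d: movi/RI
  [10:7] rd=3 = r3
  [6:0] imm=51 = #51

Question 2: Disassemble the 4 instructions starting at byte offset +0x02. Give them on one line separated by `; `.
[02] c1 00 → 0xc100
  opcode bits[15:11]=0x18: or/RR
  rd: (w>>7)&0xf=0x2 → r2
  rs: (w>>3)&0xf=0x0 → r0
[04] a0 99 → 0xa099
  opcode bits[15:11]=0x14: shli/RI
  rd: (w>>7)&0xf=0x1 → r1
  imm: (w>>0)&0x7f=0x19 → #25
[06] 73 50 → 0x7350
  opcode bits[15:11]=0xe: ldr/RR
  rd: (w>>7)&0xf=0x6 → r6
  rs: (w>>3)&0xf=0xa → r10
[08] a4 ac → 0xa4ac
  opcode bits[15:11]=0x14: shli/RI
  rd: (w>>7)&0xf=0x9 → r9
  imm: (w>>0)&0x7f=0x2c → #44

or r2, r0; shli r1, #25; ldr r6, r10; shli r9, #44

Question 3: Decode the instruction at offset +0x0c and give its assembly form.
pop r12

off 0x0c: read be 00 as big → 0xbe00
  opcode bits[15:11]=0x17: pop/R
  rd@[10:7]=0xc ⇒ r12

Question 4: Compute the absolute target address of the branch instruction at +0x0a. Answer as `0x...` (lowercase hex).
+0x0a: b0 06 ⇒ word 0xb006 (big)
  opcode bits[15:11]=0x16: b/J
  [10:0] imm=6 = #6
  target = base 0x25b6 + off 0x0a + 2 + imm 6 = 0x25c8

0x25c8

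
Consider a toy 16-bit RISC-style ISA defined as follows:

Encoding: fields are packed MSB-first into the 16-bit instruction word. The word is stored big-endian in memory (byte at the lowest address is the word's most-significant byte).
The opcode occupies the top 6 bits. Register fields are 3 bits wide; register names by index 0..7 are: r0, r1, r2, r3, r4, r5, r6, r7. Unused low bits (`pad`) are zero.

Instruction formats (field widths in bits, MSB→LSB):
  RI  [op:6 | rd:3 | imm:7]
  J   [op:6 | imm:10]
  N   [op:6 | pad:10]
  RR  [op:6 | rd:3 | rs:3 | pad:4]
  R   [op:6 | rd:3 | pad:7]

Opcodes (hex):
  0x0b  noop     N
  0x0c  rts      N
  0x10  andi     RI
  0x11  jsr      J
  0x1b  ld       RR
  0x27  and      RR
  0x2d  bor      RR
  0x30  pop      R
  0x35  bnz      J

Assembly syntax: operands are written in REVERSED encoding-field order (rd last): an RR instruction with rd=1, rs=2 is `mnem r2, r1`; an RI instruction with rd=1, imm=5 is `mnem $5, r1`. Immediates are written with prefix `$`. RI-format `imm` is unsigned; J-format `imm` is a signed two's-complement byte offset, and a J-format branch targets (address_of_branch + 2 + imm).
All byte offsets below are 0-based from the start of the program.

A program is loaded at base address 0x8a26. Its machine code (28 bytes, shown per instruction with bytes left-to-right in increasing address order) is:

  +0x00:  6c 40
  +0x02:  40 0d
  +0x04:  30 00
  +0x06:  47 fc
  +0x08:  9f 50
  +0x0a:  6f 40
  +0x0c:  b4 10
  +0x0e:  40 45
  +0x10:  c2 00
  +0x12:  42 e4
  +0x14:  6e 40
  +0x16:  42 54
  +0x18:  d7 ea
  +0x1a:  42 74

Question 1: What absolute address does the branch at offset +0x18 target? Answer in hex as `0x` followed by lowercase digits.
0x8a2a

off 0x18: read d7 ea as big → 0xd7ea
  top 6b → 0x35 → bnz [J]
  imm: (w>>0)&0x3ff=0x3ea (s10→-22) → $-22
  target = base 0x8a26 + off 0x18 + 2 + imm -22 = 0x8a2a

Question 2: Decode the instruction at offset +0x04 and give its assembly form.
@+04  big-endian(30 00) = 0x3000
  op=0x3000>>10=0xc ⇒ rts (N)

rts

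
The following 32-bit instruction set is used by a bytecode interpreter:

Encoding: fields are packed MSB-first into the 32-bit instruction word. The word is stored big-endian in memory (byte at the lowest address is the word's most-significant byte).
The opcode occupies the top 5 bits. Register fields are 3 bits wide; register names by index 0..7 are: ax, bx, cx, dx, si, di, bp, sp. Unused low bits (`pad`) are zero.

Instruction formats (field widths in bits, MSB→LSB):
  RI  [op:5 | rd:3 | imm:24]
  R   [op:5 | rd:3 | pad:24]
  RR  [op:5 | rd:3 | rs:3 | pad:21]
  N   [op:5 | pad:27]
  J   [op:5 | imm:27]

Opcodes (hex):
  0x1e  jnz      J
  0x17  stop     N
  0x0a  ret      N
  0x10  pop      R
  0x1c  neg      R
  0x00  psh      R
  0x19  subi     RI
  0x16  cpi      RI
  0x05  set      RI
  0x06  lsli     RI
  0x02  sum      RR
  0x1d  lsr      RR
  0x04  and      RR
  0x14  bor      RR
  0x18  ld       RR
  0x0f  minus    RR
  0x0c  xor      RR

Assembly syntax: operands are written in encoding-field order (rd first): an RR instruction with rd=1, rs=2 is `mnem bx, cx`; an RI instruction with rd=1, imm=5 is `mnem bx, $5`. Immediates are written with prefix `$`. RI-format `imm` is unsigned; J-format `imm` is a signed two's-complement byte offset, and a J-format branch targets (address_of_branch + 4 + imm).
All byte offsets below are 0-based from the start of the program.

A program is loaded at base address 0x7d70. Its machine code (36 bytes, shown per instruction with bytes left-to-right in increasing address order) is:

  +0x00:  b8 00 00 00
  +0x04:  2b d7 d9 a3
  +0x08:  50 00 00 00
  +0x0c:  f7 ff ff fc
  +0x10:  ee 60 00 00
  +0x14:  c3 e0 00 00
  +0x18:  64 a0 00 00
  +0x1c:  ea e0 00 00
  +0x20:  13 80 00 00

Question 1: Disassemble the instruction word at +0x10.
lsr bp, dx

+0x10: ee 60 00 00 ⇒ word 0xee600000 (big)
  top 5b → 0x1d → lsr [RR]
  rd: (w>>24)&0x7=0x6 → bp
  rs: (w>>21)&0x7=0x3 → dx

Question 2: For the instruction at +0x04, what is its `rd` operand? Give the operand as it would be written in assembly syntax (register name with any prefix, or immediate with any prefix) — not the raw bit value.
dx

+0x04: 2b d7 d9 a3 ⇒ word 0x2bd7d9a3 (big)
  op=0x2bd7d9a3>>27=0x5 ⇒ set (RI)
  [26:24] rd=3 = dx
  [23:0] imm=14145955 = $14145955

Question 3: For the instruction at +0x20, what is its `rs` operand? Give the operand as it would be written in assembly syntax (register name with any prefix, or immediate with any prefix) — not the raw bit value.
si

off 0x20: read 13 80 00 00 as big → 0x13800000
  top 5b → 0x2 → sum [RR]
  rd@[26:24]=0x3 ⇒ dx
  rs@[23:21]=0x4 ⇒ si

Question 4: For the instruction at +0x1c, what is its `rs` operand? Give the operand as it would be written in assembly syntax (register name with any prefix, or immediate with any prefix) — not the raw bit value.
+0x1c: ea e0 00 00 ⇒ word 0xeae00000 (big)
  opcode bits[31:27]=0x1d: lsr/RR
  rd@[26:24]=0x2 ⇒ cx
  rs@[23:21]=0x7 ⇒ sp

sp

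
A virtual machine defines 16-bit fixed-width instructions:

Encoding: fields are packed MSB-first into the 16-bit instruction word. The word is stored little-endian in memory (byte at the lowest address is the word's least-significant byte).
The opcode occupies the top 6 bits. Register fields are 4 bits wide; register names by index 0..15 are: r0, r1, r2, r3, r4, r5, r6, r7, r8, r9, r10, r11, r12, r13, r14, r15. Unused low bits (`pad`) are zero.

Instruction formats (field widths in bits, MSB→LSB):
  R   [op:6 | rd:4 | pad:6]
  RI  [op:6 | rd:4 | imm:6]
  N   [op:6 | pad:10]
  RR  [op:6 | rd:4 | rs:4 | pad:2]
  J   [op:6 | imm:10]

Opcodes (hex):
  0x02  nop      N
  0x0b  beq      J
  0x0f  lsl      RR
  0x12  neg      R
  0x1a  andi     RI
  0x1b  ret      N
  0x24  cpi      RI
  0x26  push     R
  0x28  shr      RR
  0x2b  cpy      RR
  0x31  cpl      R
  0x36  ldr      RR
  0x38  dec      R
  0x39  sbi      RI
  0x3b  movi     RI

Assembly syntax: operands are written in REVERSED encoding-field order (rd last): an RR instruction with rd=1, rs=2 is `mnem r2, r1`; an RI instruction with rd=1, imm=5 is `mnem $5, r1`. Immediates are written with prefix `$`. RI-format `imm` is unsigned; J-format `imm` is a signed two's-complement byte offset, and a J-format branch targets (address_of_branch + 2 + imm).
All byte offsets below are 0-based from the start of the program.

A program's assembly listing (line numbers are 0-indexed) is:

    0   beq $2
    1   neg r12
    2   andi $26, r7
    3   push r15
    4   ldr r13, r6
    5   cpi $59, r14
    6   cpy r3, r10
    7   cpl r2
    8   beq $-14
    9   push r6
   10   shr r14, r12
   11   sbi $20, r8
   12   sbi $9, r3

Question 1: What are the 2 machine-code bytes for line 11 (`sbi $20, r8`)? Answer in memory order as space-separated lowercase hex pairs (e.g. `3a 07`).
14 e6

line 11 (sbi): pack op=0x39:6|rd=8:4|imm=20:6 = 0xe614; little→ 14 e6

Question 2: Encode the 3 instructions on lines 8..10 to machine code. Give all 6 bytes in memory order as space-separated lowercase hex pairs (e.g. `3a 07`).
f2 2f 80 99 38 a3

line 8 (beq): pack op=0xb:6|imm=-14:10 = 0x2ff2; little→ f2 2f
line 9 (push): pack op=0x26:6|rd=6:4|pad=0:6 = 0x9980; little→ 80 99
line 10 (shr): pack op=0x28:6|rd=12:4|rs=14:4|pad=0:2 = 0xa338; little→ 38 a3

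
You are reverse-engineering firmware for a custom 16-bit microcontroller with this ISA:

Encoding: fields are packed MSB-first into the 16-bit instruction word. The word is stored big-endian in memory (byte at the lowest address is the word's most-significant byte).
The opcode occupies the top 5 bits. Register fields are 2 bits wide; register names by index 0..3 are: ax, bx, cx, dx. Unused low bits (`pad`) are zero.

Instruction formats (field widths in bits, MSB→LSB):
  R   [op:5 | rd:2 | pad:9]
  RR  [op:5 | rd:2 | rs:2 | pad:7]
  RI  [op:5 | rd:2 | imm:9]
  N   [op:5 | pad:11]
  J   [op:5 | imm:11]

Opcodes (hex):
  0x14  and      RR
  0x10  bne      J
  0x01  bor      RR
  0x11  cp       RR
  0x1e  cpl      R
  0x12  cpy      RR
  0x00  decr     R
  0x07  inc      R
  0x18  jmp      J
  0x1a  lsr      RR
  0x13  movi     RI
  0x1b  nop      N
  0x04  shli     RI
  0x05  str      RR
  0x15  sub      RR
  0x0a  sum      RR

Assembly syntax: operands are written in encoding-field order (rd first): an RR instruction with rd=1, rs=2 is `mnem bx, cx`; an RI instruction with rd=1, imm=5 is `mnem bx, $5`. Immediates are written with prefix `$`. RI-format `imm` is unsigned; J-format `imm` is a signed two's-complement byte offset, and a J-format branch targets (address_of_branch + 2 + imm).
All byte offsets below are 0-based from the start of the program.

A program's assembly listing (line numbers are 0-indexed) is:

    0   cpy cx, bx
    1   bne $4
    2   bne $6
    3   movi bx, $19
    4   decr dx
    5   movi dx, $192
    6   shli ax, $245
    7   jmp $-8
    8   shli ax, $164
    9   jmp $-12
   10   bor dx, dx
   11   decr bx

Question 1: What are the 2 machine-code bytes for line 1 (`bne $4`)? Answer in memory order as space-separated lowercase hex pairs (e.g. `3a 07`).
L1: bne op=0x10:5|imm=4:11 ⇒ 0x8004 ⇒ big 80 04

80 04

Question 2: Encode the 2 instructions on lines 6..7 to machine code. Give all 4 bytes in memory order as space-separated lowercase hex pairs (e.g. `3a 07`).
20 f5 c7 f8

6. shli fields op=0x4:5|rd=0:2|imm=245:9 → word 20f5h → 20 f5
7. jmp fields op=0x18:5|imm=-8:11 → word c7f8h → c7 f8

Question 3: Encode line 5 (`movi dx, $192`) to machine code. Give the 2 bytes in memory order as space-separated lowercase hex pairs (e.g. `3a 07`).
line 5 (movi): pack op=0x13:5|rd=3:2|imm=192:9 = 0x9ec0; big→ 9e c0

9e c0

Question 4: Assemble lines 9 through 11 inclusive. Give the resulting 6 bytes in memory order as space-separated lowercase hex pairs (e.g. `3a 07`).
c7 f4 0f 80 02 00

line 9 (jmp): pack op=0x18:5|imm=-12:11 = 0xc7f4; big→ c7 f4
line 10 (bor): pack op=0x1:5|rd=3:2|rs=3:2|pad=0:7 = 0x0f80; big→ 0f 80
line 11 (decr): pack op=0x0:5|rd=1:2|pad=0:9 = 0x0200; big→ 02 00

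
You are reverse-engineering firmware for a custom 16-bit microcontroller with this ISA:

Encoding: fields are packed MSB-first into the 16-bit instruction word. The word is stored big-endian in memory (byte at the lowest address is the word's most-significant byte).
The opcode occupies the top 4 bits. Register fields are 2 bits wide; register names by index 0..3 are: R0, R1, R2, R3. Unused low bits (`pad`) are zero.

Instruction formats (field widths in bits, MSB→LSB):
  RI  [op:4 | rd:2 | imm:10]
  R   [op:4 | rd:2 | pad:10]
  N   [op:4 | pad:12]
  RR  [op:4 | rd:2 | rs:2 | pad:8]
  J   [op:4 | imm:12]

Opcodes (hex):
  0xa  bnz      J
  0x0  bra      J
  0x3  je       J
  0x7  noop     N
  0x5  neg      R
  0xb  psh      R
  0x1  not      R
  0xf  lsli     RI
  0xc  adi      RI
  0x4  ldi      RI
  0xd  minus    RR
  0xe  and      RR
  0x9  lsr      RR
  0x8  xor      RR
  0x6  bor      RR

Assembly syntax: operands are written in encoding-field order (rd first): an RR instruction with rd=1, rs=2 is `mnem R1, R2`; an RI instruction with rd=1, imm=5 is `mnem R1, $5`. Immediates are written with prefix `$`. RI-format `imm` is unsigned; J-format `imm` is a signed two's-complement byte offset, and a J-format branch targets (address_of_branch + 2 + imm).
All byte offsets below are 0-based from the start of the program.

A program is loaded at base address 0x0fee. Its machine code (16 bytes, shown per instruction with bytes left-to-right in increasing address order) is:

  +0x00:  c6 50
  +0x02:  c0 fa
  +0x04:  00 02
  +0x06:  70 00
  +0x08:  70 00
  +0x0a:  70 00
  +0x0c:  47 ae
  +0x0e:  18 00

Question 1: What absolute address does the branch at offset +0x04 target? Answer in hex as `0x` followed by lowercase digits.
@+04  big-endian(00 02) = 0x0002
  top 4b → 0x0 → bra [J]
  imm@[11:0]=0x2 ⇒ $2
  target = base 0x0fee + off 0x04 + 2 + imm 2 = 0x0ff6

0x0ff6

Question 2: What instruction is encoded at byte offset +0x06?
noop

off 0x06: read 70 00 as big → 0x7000
  opcode bits[15:12]=0x7: noop/N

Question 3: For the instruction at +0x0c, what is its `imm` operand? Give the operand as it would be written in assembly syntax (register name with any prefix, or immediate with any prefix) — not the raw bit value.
off 0x0c: read 47 ae as big → 0x47ae
  op=0x47ae>>12=0x4 ⇒ ldi (RI)
  [11:10] rd=1 = R1
  [9:0] imm=942 = $942

$942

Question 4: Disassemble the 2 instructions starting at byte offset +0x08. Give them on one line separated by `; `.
noop; noop

[08] 70 00 → 0x7000
  top 4b → 0x7 → noop [N]
[0a] 70 00 → 0x7000
  top 4b → 0x7 → noop [N]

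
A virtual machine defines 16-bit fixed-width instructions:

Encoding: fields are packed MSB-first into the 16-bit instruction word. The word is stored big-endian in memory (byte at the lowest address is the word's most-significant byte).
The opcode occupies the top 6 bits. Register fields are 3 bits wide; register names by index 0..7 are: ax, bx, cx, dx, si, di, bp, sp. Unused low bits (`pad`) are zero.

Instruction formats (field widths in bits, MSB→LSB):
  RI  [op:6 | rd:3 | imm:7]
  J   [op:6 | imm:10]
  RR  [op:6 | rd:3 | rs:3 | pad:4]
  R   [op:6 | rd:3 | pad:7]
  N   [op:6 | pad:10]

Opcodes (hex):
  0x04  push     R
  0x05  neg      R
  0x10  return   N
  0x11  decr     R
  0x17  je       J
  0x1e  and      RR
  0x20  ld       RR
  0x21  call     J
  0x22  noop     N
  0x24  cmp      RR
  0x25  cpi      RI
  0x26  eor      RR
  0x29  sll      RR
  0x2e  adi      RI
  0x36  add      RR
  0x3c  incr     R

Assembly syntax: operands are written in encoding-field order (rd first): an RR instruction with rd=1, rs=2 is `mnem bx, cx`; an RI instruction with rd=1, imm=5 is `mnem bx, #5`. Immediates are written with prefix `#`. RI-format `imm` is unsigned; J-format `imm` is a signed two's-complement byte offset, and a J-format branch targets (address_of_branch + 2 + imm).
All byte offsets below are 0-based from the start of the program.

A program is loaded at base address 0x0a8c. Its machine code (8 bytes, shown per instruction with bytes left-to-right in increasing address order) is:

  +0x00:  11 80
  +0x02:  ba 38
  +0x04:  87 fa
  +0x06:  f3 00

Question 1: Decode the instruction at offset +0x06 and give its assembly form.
off 0x06: read f3 00 as big → 0xf300
  opcode bits[15:10]=0x3c: incr/R
  [9:7] rd=6 = bp

incr bp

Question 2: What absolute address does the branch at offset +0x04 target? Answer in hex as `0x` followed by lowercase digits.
0x0a8c

+0x04: 87 fa ⇒ word 0x87fa (big)
  top 6b → 0x21 → call [J]
  [9:0] imm=1018 (s10→-6) = #-6
  target = base 0x0a8c + off 0x04 + 2 + imm -6 = 0x0a8c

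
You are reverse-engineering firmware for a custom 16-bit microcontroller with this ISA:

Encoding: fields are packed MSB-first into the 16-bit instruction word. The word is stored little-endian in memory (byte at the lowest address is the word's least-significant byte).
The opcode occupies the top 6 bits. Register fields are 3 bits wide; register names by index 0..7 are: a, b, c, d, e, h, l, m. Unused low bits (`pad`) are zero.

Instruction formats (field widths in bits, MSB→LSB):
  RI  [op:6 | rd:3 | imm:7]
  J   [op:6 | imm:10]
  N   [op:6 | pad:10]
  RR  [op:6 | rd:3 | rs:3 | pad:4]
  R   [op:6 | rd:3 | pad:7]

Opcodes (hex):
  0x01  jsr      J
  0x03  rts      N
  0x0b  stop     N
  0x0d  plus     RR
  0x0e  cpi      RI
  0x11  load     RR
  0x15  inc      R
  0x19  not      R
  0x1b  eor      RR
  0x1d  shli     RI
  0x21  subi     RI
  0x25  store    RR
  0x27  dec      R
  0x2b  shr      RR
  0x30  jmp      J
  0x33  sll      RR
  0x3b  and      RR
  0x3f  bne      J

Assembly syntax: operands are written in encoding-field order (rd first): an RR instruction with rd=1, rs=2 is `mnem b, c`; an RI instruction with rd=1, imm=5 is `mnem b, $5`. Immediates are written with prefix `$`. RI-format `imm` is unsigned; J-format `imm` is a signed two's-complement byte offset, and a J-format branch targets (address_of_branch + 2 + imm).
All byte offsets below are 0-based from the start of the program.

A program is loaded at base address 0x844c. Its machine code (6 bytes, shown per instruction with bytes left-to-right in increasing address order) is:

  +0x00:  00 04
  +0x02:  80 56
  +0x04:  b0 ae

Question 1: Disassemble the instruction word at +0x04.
shr h, d

+0x04: b0 ae ⇒ word 0xaeb0 (little)
  opcode bits[15:10]=0x2b: shr/RR
  rd: (w>>7)&0x7=0x5 → h
  rs: (w>>4)&0x7=0x3 → d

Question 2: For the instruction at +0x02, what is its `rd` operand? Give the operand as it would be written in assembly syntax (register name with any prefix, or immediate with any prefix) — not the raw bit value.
h

[02] 80 56 → 0x5680
  op=0x5680>>10=0x15 ⇒ inc (R)
  [9:7] rd=5 = h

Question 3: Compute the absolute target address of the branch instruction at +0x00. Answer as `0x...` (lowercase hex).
[00] 00 04 → 0x0400
  opcode bits[15:10]=0x1: jsr/J
  imm@[9:0]=0x0 ⇒ $0
  target = base 0x844c + off 0x00 + 2 + imm 0 = 0x844e

0x844e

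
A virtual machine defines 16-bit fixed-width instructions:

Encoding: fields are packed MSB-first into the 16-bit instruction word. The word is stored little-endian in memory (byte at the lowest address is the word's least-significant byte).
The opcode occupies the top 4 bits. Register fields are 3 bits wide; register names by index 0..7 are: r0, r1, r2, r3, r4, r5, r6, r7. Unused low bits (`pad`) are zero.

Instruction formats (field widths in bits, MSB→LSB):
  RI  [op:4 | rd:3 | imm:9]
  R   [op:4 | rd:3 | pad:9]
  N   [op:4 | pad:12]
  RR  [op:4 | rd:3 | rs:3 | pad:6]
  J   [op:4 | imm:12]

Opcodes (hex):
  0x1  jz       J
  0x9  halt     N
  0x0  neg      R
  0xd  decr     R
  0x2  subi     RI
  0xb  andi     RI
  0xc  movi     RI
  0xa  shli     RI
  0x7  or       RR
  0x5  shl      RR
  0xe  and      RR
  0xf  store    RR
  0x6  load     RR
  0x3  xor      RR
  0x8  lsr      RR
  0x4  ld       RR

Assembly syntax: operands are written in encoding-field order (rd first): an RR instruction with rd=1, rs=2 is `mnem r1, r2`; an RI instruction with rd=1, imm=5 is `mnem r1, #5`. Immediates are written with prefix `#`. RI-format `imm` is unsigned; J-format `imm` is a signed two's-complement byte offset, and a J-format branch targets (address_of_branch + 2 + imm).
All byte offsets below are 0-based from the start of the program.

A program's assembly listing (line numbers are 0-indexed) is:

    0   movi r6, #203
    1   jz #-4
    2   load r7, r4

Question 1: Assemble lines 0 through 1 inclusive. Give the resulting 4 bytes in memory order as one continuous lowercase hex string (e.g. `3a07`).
line 0 (movi): pack op=0xc:4|rd=6:3|imm=203:9 = 0xcccb; little→ cb cc
line 1 (jz): pack op=0x1:4|imm=-4:12 = 0x1ffc; little→ fc 1f

cbccfc1f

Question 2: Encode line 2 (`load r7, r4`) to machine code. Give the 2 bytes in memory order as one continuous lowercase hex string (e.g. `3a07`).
006f

L2: load op=0x6:4|rd=7:3|rs=4:3|pad=0:6 ⇒ 0x6f00 ⇒ little 00 6f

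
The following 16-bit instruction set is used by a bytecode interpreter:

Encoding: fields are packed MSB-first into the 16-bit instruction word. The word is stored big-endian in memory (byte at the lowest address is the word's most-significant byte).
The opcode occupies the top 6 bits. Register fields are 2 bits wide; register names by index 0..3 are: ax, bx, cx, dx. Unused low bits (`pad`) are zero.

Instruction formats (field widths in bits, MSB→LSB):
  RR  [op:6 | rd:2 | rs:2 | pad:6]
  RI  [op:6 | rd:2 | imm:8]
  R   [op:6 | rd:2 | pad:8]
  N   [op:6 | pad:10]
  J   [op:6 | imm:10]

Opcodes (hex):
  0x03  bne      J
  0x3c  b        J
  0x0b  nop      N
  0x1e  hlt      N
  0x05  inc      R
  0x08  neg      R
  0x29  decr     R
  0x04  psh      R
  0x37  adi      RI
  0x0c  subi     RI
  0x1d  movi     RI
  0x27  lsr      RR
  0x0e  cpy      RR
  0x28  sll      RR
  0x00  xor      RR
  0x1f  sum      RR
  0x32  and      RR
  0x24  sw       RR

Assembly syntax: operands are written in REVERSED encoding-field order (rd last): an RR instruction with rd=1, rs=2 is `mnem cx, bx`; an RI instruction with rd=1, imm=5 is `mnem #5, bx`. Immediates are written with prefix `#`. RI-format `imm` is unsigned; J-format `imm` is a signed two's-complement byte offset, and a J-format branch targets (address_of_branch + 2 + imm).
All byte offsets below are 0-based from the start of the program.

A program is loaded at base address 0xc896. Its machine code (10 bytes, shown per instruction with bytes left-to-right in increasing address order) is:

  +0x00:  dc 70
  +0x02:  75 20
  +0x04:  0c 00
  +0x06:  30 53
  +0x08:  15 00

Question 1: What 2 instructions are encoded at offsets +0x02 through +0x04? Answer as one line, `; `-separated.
movi #32, bx; bne #0

@+02  big-endian(75 20) = 0x7520
  opcode bits[15:10]=0x1d: movi/RI
  [9:8] rd=1 = bx
  [7:0] imm=32 = #32
@+04  big-endian(0c 00) = 0x0c00
  opcode bits[15:10]=0x3: bne/J
  [9:0] imm=0 = #0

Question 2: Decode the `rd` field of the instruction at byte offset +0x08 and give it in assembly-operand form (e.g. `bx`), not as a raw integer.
bx

@+08  big-endian(15 00) = 0x1500
  opcode bits[15:10]=0x5: inc/R
  [9:8] rd=1 = bx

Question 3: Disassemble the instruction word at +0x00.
off 0x00: read dc 70 as big → 0xdc70
  opcode bits[15:10]=0x37: adi/RI
  rd@[9:8]=0x0 ⇒ ax
  imm@[7:0]=0x70 ⇒ #112

adi #112, ax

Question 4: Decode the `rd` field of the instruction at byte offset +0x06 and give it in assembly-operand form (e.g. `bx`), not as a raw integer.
ax

off 0x06: read 30 53 as big → 0x3053
  top 6b → 0xc → subi [RI]
  rd: (w>>8)&0x3=0x0 → ax
  imm: (w>>0)&0xff=0x53 → #83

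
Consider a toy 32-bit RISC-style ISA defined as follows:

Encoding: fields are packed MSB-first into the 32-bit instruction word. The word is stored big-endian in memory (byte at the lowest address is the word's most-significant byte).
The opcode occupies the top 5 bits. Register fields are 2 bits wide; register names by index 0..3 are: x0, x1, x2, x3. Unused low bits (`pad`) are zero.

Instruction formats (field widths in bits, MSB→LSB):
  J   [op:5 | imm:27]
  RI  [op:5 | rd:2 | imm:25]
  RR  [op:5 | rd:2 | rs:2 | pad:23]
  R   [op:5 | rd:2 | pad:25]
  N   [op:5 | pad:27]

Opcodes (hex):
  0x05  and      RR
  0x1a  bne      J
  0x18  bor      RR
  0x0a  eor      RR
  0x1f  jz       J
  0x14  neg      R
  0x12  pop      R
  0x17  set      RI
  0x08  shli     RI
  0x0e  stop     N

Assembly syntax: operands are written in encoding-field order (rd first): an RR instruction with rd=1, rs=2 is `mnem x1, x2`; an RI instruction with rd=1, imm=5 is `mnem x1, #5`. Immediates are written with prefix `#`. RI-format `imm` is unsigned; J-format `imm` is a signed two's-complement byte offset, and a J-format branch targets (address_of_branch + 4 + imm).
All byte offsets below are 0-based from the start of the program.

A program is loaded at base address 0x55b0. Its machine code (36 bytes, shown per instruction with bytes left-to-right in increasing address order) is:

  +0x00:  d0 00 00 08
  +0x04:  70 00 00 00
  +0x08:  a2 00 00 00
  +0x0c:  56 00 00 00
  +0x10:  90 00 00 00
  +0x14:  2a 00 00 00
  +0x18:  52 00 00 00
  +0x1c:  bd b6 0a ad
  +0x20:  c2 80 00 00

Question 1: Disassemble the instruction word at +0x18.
off 0x18: read 52 00 00 00 as big → 0x52000000
  op=0x52000000>>27=0xa ⇒ eor (RR)
  rd@[26:25]=0x1 ⇒ x1
  rs@[24:23]=0x0 ⇒ x0

eor x1, x0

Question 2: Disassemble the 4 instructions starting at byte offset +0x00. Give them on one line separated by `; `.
@+00  big-endian(d0 00 00 08) = 0xd0000008
  opcode bits[31:27]=0x1a: bne/J
  imm@[26:0]=0x8 ⇒ #8
@+04  big-endian(70 00 00 00) = 0x70000000
  opcode bits[31:27]=0xe: stop/N
@+08  big-endian(a2 00 00 00) = 0xa2000000
  opcode bits[31:27]=0x14: neg/R
  rd@[26:25]=0x1 ⇒ x1
@+0c  big-endian(56 00 00 00) = 0x56000000
  opcode bits[31:27]=0xa: eor/RR
  rd@[26:25]=0x3 ⇒ x3
  rs@[24:23]=0x0 ⇒ x0

bne #8; stop; neg x1; eor x3, x0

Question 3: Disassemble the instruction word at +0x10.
@+10  big-endian(90 00 00 00) = 0x90000000
  opcode bits[31:27]=0x12: pop/R
  [26:25] rd=0 = x0

pop x0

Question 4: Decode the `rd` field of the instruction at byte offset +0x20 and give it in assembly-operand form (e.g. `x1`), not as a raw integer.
x1

+0x20: c2 80 00 00 ⇒ word 0xc2800000 (big)
  op=0xc2800000>>27=0x18 ⇒ bor (RR)
  rd: (w>>25)&0x3=0x1 → x1
  rs: (w>>23)&0x3=0x1 → x1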